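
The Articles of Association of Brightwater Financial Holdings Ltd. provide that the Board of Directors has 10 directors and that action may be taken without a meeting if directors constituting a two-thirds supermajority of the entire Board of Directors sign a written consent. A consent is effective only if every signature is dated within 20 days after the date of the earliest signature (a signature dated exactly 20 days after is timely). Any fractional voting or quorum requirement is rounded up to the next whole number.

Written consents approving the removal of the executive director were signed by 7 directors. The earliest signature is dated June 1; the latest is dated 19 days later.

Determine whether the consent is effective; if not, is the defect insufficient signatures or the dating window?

Signatures required: a two-thirds supermajority of 10 — 2/3 of 10 = 6.67, rounded up to 7, so 7 needed; 7 signed. Sufficient.
Dating window: the latest signature is 19 days after the earliest; the limit is 20 days. Within the window.

Effective — both the signature and dating-window requirements are satisfied.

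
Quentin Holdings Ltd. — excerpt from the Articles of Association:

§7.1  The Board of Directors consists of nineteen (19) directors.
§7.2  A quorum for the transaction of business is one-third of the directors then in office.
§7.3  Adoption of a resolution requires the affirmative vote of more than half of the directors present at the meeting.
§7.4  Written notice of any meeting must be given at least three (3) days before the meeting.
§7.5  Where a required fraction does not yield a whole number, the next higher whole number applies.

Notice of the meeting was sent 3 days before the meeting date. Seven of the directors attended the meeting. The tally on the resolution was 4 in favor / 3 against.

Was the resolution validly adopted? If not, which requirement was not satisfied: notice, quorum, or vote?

Valid — all requirements satisfied.

Notice: 3 days given; 3 required (3 ≥ 3). Satisfied.
Quorum: 7 present; quorum is 7. Satisfied.
Vote: the resolution requires a majority of the directors present (7). A majority of 7 is 4, so 4 affirmative votes are needed; 4 voted in favor. Satisfied.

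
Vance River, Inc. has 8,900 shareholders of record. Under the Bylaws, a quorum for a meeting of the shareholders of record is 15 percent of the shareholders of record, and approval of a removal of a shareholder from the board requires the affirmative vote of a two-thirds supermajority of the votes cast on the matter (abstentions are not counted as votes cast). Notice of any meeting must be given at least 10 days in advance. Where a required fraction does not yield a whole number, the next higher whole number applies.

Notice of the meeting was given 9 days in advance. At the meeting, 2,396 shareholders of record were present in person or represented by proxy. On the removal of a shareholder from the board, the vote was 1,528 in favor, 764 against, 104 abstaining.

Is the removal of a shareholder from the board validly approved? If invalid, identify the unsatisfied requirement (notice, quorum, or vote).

Notice: 9 days given; 10 required. Not satisfied.
Quorum: 15% of 8,900 = 1,335; 2,396 present. Satisfied.
Vote: requires two-thirds of the votes cast (2,396 − 104 abstaining = 2,292); 2/3 of 2292 = 1528, so 1,528 needed; 1,528 in favor. Satisfied.

Invalid — notice requirement not satisfied.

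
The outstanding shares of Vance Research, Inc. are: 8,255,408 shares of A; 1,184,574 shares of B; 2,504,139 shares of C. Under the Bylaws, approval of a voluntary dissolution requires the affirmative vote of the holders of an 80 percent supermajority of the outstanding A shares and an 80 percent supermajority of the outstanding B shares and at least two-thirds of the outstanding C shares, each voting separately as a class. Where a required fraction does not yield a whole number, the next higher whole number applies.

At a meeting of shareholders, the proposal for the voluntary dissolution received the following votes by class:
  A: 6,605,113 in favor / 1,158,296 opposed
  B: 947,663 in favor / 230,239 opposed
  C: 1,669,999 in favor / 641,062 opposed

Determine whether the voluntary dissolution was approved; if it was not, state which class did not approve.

Approved — every class gave the required vote.

A: 4/5 of 8255408 = 6604326.40, rounded up to 6604327; 6,604,327 required, 6,605,113 in favor — approved.
B: 4/5 of 1184574 = 947659.20, rounded up to 947660; 947,660 required, 947,663 in favor — approved.
C: 2/3 of 2504139 = 1669426; 1,669,426 required, 1,669,999 in favor — approved.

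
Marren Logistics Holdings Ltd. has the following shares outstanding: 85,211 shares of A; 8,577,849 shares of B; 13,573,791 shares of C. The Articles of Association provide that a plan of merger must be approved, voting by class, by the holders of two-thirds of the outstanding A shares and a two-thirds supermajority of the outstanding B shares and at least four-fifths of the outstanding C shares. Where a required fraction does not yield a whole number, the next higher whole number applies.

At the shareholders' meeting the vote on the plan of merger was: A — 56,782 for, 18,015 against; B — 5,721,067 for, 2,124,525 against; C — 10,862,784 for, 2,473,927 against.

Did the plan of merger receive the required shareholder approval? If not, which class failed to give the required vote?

A: 2/3 of 85211 = 56807.33, rounded up to 56808; 56,808 required, 56,782 in favor — not approved.
B: 2/3 of 8577849 = 5718566; 5,718,566 required, 5,721,067 in favor — approved.
C: 4/5 of 13573791 = 10859032.80, rounded up to 10859033; 10,859,033 required, 10,862,784 in favor — approved.

Not approved — the A shares did not give the required vote.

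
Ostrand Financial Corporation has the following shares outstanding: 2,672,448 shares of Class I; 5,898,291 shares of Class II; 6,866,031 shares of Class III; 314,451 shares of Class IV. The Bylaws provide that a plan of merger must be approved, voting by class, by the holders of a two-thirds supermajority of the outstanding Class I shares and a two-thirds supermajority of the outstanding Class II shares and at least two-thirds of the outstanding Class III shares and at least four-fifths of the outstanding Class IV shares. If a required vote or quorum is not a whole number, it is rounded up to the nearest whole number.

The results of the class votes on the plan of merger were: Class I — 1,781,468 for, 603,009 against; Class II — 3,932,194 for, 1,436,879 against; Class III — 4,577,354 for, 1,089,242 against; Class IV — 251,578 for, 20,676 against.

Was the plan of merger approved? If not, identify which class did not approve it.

Class I: 2/3 of 2672448 = 1781632; 1,781,632 required, 1,781,468 in favor — not approved.
Class II: 2/3 of 5898291 = 3932194; 3,932,194 required, 3,932,194 in favor — approved.
Class III: 2/3 of 6866031 = 4577354; 4,577,354 required, 4,577,354 in favor — approved.
Class IV: 4/5 of 314451 = 251560.80, rounded up to 251561; 251,561 required, 251,578 in favor — approved.

Not approved — the Class I shares did not give the required vote.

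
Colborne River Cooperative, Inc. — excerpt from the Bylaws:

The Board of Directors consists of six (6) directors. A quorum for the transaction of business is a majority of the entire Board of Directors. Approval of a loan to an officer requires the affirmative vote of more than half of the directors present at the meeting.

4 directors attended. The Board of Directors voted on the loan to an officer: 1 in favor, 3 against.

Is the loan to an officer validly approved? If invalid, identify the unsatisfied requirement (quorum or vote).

Invalid — vote requirement not satisfied.

Quorum: 4 present; quorum is 4. Satisfied.
Vote: the loan to an officer requires a majority of the directors present (4). A majority of 4 is 3, so 3 affirmative votes are needed; 1 voted in favor. Not satisfied.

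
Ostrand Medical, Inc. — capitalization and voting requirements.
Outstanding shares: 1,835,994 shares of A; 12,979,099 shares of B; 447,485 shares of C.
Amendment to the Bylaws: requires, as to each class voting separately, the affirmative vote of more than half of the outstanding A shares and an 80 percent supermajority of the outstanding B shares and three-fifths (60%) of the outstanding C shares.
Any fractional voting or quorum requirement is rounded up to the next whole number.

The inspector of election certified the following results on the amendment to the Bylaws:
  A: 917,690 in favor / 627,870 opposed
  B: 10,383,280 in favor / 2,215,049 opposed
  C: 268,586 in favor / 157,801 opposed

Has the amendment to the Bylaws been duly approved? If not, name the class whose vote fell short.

Not approved — the A shares did not give the required vote.

A: a majority of 1835994 is 917998; 917,998 required, 917,690 in favor — not approved.
B: 4/5 of 12979099 = 10383279.20, rounded up to 10383280; 10,383,280 required, 10,383,280 in favor — approved.
C: 3/5 of 447485 = 268491; 268,491 required, 268,586 in favor — approved.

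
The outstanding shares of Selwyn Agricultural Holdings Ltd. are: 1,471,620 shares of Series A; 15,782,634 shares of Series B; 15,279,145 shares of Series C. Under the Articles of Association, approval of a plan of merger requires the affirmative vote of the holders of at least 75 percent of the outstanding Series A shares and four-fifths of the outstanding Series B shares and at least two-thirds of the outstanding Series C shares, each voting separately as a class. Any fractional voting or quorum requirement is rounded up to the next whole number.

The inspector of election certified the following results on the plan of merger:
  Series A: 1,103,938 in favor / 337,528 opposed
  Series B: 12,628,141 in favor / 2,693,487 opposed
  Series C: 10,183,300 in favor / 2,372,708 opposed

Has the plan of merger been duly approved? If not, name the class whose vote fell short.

Not approved — the Series C shares did not give the required vote.

Series A: 3/4 of 1471620 = 1103715; 1,103,715 required, 1,103,938 in favor — approved.
Series B: 4/5 of 15782634 = 12626107.20, rounded up to 12626108; 12,626,108 required, 12,628,141 in favor — approved.
Series C: 2/3 of 15279145 = 10186096.67, rounded up to 10186097; 10,186,097 required, 10,183,300 in favor — not approved.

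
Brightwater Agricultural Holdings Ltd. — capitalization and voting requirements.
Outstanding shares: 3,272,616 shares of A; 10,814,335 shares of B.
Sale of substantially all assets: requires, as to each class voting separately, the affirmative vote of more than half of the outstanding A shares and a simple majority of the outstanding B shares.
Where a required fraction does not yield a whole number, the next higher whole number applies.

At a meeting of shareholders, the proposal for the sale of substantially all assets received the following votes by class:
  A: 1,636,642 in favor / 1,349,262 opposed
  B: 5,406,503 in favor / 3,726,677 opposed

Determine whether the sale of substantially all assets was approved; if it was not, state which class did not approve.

Not approved — the B shares did not give the required vote.

A: a majority of 3272616 is 1636309; 1,636,309 required, 1,636,642 in favor — approved.
B: a majority of 10814335 is 5407168; 5,407,168 required, 5,406,503 in favor — not approved.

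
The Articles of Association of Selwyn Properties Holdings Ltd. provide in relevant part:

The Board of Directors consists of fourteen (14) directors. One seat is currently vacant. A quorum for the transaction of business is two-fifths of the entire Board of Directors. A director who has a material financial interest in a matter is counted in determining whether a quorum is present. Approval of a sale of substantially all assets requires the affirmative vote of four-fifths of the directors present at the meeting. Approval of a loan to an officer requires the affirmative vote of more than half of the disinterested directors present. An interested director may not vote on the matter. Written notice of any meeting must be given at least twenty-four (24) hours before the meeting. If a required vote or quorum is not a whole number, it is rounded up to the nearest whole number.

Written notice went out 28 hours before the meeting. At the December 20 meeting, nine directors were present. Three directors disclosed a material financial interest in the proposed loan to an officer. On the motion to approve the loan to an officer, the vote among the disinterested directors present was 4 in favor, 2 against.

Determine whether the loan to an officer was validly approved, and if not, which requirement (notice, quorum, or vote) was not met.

Valid — all requirements satisfied.

Notice: 28 hours given; 24 required (28 ≥ 24). Satisfied.
Quorum: 9 present (interested directors count toward quorum); quorum is 6. Satisfied.
Vote: the loan to an officer requires a majority of the disinterested directors present (9 − 3 = 6). A majority of 6 is 4, so 4 affirmative votes are needed; 4 voted in favor. Satisfied.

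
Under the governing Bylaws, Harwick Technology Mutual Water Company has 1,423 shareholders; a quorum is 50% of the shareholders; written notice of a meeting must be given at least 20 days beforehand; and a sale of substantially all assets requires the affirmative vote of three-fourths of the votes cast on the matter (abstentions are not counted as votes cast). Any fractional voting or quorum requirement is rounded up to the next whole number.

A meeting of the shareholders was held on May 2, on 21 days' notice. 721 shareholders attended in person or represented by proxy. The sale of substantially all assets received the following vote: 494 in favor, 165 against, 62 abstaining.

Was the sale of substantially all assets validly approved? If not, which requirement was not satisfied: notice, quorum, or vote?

Notice: 21 days given; 20 required. Satisfied.
Quorum: 50% of 1,423 = 711.50, rounded up to 712; 721 present. Satisfied.
Vote: requires three-fourths of the votes cast (721 − 62 abstaining = 659); 3/4 of 659 = 494.25, rounded up to 495, so 495 needed; 494 in favor. Not satisfied.

Invalid — vote requirement not satisfied.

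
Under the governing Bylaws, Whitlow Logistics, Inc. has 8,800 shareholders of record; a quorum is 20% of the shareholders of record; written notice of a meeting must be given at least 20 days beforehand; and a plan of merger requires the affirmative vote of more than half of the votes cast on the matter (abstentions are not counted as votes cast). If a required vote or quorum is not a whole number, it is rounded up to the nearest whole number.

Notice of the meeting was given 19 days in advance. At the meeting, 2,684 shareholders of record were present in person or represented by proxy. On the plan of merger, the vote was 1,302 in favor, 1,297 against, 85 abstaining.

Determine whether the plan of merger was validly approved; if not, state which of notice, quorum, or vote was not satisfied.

Invalid — notice requirement not satisfied.

Notice: 19 days given; 20 required. Not satisfied.
Quorum: 20% of 8,800 = 1,760; 2,684 present. Satisfied.
Vote: requires a majority of the votes cast (2,684 − 85 abstaining = 2,599); a majority of 2599 is 1300, so 1,300 needed; 1,302 in favor. Satisfied.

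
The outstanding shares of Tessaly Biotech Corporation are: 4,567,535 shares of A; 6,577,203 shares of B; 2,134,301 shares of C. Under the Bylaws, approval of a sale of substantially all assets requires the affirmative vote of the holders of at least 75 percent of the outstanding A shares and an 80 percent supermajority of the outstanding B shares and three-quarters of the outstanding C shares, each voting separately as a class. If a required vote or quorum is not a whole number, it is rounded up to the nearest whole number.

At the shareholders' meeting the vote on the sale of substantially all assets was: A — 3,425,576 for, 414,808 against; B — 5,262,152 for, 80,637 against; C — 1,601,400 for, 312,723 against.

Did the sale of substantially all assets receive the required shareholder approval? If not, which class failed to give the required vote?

Not approved — the A shares did not give the required vote.

A: 3/4 of 4567535 = 3425651.25, rounded up to 3425652; 3,425,652 required, 3,425,576 in favor — not approved.
B: 4/5 of 6577203 = 5261762.40, rounded up to 5261763; 5,261,763 required, 5,262,152 in favor — approved.
C: 3/4 of 2134301 = 1600725.75, rounded up to 1600726; 1,600,726 required, 1,601,400 in favor — approved.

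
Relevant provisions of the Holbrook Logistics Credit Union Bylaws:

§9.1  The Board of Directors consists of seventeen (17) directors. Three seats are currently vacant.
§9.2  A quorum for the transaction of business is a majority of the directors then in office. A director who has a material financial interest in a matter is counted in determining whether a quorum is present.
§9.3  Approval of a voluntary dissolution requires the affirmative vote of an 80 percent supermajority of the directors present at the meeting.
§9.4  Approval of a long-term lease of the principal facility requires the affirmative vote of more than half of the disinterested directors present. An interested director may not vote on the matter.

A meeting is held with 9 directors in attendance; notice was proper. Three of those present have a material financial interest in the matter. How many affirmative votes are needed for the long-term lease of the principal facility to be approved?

4

The long-term lease of the principal facility requires a majority of the disinterested directors present (9 − 3 = 6).
A majority of 6 is 4.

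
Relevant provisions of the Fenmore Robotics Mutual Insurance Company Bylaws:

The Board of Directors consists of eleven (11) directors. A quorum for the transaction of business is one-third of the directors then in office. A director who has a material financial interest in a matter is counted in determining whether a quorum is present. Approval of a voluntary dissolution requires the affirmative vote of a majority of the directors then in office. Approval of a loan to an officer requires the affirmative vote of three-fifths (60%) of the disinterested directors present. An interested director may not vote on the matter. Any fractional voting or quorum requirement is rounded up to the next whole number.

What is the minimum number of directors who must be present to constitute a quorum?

1/3 of 11 = 3.67, rounded up to 4.

4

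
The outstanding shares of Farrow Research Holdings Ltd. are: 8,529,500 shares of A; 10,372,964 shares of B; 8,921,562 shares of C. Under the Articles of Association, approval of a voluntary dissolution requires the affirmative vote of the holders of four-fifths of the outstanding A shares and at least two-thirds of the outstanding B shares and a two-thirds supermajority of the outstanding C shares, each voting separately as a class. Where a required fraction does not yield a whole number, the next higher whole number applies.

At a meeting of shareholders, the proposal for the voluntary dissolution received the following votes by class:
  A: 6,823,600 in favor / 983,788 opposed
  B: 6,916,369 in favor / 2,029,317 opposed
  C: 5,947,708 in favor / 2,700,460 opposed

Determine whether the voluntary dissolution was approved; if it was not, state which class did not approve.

A: 4/5 of 8529500 = 6823600; 6,823,600 required, 6,823,600 in favor — approved.
B: 2/3 of 10372964 = 6915309.33, rounded up to 6915310; 6,915,310 required, 6,916,369 in favor — approved.
C: 2/3 of 8921562 = 5947708; 5,947,708 required, 5,947,708 in favor — approved.

Approved — every class gave the required vote.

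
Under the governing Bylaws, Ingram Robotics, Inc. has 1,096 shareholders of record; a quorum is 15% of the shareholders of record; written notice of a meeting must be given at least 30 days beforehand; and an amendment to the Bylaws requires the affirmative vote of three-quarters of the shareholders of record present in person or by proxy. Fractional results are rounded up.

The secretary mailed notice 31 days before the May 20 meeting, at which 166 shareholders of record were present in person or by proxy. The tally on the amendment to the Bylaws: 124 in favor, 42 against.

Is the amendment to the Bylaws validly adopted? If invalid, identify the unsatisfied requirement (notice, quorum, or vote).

Invalid — vote requirement not satisfied.

Notice: 31 days given; 30 required. Satisfied.
Quorum: 15% of 1,096 = 164.40, rounded up to 165; 166 present. Satisfied.
Vote: requires three-fourths of those present (166); 3/4 of 166 = 124.50, rounded up to 125, so 125 needed; 124 in favor. Not satisfied.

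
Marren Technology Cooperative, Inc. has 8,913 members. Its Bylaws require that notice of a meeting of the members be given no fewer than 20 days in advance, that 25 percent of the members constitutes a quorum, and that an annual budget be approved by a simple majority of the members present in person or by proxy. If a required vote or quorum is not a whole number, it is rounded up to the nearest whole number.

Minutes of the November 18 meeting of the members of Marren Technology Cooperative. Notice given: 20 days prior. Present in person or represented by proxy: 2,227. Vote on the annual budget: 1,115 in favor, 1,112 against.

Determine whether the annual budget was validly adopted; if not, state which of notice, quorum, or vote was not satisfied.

Invalid — quorum requirement not satisfied.

Notice: 20 days given; 20 required. Satisfied.
Quorum: 25% of 8,913 = 2,228.25, rounded up to 2,229; 2,227 present. Not satisfied.
Vote: requires a majority of those present (2,227); a majority of 2227 is 1114, so 1,114 needed; 1,115 in favor. Satisfied.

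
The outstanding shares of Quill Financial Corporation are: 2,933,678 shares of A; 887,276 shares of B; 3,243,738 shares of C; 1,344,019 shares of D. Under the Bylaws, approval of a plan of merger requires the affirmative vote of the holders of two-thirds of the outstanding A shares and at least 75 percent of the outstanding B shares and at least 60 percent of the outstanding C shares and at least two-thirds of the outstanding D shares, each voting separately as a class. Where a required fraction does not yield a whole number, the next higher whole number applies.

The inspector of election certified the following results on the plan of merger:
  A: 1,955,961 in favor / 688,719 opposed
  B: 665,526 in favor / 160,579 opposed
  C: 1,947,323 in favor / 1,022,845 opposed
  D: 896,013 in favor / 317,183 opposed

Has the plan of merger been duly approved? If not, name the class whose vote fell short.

A: 2/3 of 2933678 = 1955785.33, rounded up to 1955786; 1,955,786 required, 1,955,961 in favor — approved.
B: 3/4 of 887276 = 665457; 665,457 required, 665,526 in favor — approved.
C: 3/5 of 3243738 = 1946242.80, rounded up to 1946243; 1,946,243 required, 1,947,323 in favor — approved.
D: 2/3 of 1344019 = 896012.67, rounded up to 896013; 896,013 required, 896,013 in favor — approved.

Approved — every class gave the required vote.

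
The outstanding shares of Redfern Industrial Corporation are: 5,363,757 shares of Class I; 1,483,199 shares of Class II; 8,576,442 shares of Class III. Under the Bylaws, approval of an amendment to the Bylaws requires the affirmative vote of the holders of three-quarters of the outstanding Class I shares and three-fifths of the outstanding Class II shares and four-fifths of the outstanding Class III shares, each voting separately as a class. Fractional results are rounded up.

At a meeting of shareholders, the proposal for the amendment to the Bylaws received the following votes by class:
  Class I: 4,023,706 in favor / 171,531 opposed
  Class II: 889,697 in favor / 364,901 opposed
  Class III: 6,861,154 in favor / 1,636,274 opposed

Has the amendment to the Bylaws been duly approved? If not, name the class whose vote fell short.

Not approved — the Class II shares did not give the required vote.

Class I: 3/4 of 5363757 = 4022817.75, rounded up to 4022818; 4,022,818 required, 4,023,706 in favor — approved.
Class II: 3/5 of 1483199 = 889919.40, rounded up to 889920; 889,920 required, 889,697 in favor — not approved.
Class III: 4/5 of 8576442 = 6861153.60, rounded up to 6861154; 6,861,154 required, 6,861,154 in favor — approved.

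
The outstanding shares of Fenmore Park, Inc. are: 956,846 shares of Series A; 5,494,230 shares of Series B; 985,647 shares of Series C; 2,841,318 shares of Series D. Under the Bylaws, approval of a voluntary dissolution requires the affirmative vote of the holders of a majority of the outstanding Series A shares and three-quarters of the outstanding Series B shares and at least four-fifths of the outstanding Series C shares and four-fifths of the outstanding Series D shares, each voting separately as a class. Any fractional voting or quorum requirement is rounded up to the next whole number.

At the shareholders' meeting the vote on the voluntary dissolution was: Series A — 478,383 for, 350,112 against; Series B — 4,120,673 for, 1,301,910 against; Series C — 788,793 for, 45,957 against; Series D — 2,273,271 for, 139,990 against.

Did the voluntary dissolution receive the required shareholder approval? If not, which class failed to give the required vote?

Series A: a majority of 956846 is 478424; 478,424 required, 478,383 in favor — not approved.
Series B: 3/4 of 5494230 = 4120672.50, rounded up to 4120673; 4,120,673 required, 4,120,673 in favor — approved.
Series C: 4/5 of 985647 = 788517.60, rounded up to 788518; 788,518 required, 788,793 in favor — approved.
Series D: 4/5 of 2841318 = 2273054.40, rounded up to 2273055; 2,273,055 required, 2,273,271 in favor — approved.

Not approved — the Series A shares did not give the required vote.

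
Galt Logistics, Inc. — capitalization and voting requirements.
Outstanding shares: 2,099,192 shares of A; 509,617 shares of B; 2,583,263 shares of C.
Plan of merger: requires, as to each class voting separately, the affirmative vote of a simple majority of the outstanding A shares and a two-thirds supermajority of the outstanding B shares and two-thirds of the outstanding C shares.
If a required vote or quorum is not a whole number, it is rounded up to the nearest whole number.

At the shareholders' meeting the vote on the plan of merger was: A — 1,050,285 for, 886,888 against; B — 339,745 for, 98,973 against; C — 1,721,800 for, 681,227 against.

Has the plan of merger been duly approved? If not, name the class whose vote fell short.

A: a majority of 2099192 is 1049597; 1,049,597 required, 1,050,285 in favor — approved.
B: 2/3 of 509617 = 339744.67, rounded up to 339745; 339,745 required, 339,745 in favor — approved.
C: 2/3 of 2583263 = 1722175.33, rounded up to 1722176; 1,722,176 required, 1,721,800 in favor — not approved.

Not approved — the C shares did not give the required vote.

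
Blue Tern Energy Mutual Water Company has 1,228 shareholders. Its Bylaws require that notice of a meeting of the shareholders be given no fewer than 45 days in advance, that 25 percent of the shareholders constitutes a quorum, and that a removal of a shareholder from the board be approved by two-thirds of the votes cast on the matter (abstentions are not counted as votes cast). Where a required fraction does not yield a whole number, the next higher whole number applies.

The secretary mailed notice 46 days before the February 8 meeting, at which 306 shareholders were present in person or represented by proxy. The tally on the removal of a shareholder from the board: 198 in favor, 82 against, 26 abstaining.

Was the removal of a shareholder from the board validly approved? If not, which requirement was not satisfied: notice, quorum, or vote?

Notice: 46 days given; 45 required. Satisfied.
Quorum: 25% of 1,228 = 307; 306 present. Not satisfied.
Vote: requires two-thirds of the votes cast (306 − 26 abstaining = 280); 2/3 of 280 = 186.67, rounded up to 187, so 187 needed; 198 in favor. Satisfied.

Invalid — quorum requirement not satisfied.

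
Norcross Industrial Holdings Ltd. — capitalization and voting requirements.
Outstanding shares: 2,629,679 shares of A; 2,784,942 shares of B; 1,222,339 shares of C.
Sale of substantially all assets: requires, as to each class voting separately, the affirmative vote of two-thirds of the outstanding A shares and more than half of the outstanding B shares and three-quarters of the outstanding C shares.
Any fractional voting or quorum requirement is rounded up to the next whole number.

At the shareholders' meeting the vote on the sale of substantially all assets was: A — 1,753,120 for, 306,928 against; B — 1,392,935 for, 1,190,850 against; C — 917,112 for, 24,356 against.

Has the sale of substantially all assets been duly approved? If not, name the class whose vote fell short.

Approved — every class gave the required vote.

A: 2/3 of 2629679 = 1753119.33, rounded up to 1753120; 1,753,120 required, 1,753,120 in favor — approved.
B: a majority of 2784942 is 1392472; 1,392,472 required, 1,392,935 in favor — approved.
C: 3/4 of 1222339 = 916754.25, rounded up to 916755; 916,755 required, 917,112 in favor — approved.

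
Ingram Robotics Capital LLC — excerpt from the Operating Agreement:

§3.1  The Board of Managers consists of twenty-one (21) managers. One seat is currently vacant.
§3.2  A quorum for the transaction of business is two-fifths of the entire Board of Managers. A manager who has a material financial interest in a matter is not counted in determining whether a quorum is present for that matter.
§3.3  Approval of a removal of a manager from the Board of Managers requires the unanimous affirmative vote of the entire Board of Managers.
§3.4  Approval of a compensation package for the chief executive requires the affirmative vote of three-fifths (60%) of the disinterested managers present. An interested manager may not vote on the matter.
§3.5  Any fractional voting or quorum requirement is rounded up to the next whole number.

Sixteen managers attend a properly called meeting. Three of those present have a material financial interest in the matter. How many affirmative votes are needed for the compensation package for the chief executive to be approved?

8

The compensation package for the chief executive requires three-fifths of the disinterested managers present (16 − 3 = 13).
3/5 of 13 = 7.80, rounded up to 8.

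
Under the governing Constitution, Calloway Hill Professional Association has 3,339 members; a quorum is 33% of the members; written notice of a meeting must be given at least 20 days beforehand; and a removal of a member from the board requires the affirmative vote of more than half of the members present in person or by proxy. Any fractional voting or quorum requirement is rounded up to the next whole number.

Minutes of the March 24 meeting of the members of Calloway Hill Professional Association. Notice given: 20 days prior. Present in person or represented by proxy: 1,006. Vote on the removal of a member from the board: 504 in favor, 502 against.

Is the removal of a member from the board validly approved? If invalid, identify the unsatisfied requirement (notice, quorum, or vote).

Notice: 20 days given; 20 required. Satisfied.
Quorum: 33% of 3,339 = 1,101.87, rounded up to 1,102; 1,006 present. Not satisfied.
Vote: requires a majority of those present (1,006); a majority of 1006 is 504, so 504 needed; 504 in favor. Satisfied.

Invalid — quorum requirement not satisfied.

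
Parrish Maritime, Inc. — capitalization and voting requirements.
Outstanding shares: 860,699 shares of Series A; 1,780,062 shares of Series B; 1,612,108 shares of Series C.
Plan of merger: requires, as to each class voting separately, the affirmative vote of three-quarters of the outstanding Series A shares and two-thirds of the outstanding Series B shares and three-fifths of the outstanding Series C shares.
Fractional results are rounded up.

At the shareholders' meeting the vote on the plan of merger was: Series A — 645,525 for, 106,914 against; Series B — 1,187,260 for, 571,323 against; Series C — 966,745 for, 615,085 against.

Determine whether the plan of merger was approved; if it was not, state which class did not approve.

Not approved — the Series C shares did not give the required vote.

Series A: 3/4 of 860699 = 645524.25, rounded up to 645525; 645,525 required, 645,525 in favor — approved.
Series B: 2/3 of 1780062 = 1186708; 1,186,708 required, 1,187,260 in favor — approved.
Series C: 3/5 of 1612108 = 967264.80, rounded up to 967265; 967,265 required, 966,745 in favor — not approved.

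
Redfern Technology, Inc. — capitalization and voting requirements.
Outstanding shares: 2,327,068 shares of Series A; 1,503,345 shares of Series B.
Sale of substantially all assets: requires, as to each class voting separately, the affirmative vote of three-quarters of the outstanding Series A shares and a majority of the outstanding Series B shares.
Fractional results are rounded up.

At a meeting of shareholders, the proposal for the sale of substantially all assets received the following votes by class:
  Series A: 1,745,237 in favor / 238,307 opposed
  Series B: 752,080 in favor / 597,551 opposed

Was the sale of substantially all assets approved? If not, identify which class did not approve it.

Series A: 3/4 of 2327068 = 1745301; 1,745,301 required, 1,745,237 in favor — not approved.
Series B: a majority of 1503345 is 751673; 751,673 required, 752,080 in favor — approved.

Not approved — the Series A shares did not give the required vote.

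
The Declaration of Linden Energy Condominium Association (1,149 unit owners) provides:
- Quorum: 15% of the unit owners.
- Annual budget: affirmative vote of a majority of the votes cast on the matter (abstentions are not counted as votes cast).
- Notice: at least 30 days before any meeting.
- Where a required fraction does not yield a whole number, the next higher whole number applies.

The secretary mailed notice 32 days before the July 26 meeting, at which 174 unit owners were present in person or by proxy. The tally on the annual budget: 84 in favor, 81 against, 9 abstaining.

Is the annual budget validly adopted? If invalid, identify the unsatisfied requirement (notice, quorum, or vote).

Valid — all requirements satisfied.

Notice: 32 days given; 30 required. Satisfied.
Quorum: 15% of 1,149 = 172.35, rounded up to 173; 174 present. Satisfied.
Vote: requires a majority of the votes cast (174 − 9 abstaining = 165); a majority of 165 is 83, so 83 needed; 84 in favor. Satisfied.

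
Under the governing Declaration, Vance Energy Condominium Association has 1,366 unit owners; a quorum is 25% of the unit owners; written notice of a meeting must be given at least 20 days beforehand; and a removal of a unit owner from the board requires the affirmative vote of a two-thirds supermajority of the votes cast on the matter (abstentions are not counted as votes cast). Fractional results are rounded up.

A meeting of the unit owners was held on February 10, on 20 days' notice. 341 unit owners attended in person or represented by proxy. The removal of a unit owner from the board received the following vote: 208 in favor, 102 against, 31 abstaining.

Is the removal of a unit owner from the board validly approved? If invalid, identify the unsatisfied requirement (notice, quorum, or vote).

Invalid — quorum requirement not satisfied.

Notice: 20 days given; 20 required. Satisfied.
Quorum: 25% of 1,366 = 341.50, rounded up to 342; 341 present. Not satisfied.
Vote: requires two-thirds of the votes cast (341 − 31 abstaining = 310); 2/3 of 310 = 206.67, rounded up to 207, so 207 needed; 208 in favor. Satisfied.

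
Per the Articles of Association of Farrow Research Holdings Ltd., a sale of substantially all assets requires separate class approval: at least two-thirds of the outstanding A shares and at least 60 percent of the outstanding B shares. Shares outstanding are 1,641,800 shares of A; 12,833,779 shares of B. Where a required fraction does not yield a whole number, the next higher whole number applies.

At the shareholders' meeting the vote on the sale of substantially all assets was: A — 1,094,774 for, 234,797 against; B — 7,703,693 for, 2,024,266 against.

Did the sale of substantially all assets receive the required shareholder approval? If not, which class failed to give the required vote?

A: 2/3 of 1641800 = 1094533.33, rounded up to 1094534; 1,094,534 required, 1,094,774 in favor — approved.
B: 3/5 of 12833779 = 7700267.40, rounded up to 7700268; 7,700,268 required, 7,703,693 in favor — approved.

Approved — every class gave the required vote.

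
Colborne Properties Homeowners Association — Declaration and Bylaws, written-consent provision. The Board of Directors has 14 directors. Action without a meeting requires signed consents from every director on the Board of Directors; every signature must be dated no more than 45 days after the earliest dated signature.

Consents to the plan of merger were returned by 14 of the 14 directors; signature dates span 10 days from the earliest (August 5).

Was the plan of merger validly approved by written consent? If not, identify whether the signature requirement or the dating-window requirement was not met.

Signatures required: the unanimous vote of 14 — unanimous means all 14, so 14 needed; 14 signed. Sufficient.
Dating window: the latest signature is 10 days after the earliest; the limit is 45 days. Within the window.

Effective — both the signature and dating-window requirements are satisfied.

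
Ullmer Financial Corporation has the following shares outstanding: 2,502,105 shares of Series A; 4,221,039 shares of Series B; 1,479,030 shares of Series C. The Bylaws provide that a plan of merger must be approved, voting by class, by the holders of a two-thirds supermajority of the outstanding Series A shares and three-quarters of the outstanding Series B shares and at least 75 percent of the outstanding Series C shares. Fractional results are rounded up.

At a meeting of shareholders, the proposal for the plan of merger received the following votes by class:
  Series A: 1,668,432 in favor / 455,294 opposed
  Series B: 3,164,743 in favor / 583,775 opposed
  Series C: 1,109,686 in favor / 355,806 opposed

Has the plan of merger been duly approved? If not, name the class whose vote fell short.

Not approved — the Series B shares did not give the required vote.

Series A: 2/3 of 2502105 = 1668070; 1,668,070 required, 1,668,432 in favor — approved.
Series B: 3/4 of 4221039 = 3165779.25, rounded up to 3165780; 3,165,780 required, 3,164,743 in favor — not approved.
Series C: 3/4 of 1479030 = 1109272.50, rounded up to 1109273; 1,109,273 required, 1,109,686 in favor — approved.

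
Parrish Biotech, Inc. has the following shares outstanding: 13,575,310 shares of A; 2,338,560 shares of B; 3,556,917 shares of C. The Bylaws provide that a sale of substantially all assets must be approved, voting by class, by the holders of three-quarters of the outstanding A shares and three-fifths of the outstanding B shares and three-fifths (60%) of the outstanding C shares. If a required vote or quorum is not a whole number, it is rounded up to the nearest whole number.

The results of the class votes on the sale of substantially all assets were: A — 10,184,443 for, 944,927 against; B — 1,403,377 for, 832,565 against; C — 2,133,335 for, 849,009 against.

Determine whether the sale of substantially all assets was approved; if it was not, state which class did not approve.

A: 3/4 of 13575310 = 10181482.50, rounded up to 10181483; 10,181,483 required, 10,184,443 in favor — approved.
B: 3/5 of 2338560 = 1403136; 1,403,136 required, 1,403,377 in favor — approved.
C: 3/5 of 3556917 = 2134150.20, rounded up to 2134151; 2,134,151 required, 2,133,335 in favor — not approved.

Not approved — the C shares did not give the required vote.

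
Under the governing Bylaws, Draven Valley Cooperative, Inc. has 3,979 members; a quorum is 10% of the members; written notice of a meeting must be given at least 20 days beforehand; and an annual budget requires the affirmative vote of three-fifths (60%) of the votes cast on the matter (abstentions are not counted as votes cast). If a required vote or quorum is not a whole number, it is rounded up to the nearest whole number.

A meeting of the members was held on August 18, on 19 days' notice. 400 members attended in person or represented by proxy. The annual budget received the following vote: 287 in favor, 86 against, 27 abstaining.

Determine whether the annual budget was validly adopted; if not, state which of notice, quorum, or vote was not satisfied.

Invalid — notice requirement not satisfied.

Notice: 19 days given; 20 required. Not satisfied.
Quorum: 10% of 3,979 = 397.90, rounded up to 398; 400 present. Satisfied.
Vote: requires three-fifths of the votes cast (400 − 27 abstaining = 373); 3/5 of 373 = 223.80, rounded up to 224, so 224 needed; 287 in favor. Satisfied.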